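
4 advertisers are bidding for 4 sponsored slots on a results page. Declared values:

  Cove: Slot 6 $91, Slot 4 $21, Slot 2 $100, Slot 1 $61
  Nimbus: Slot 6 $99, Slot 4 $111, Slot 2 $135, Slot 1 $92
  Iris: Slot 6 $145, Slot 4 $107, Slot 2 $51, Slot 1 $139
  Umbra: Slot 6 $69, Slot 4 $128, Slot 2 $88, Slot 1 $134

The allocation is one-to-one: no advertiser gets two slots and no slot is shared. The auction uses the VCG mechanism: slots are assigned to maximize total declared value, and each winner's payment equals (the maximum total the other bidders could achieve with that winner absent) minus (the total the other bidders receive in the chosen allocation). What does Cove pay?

Efficient allocation: Cove→Slot 6 ($91), Nimbus→Slot 2 ($135), Iris→Slot 1 ($139), Umbra→Slot 4 ($128); total welfare W = $493.
Cove receives Slot 6 at value $91, so the others get W − 91 = $402.
Without Cove: best allocation of the remaining 3 bidders over all 4 slots is Nimbus→Slot 2 ($135), Iris→Slot 6 ($145), Umbra→Slot 1 ($134), total $414.
VCG payment = (others' best without Cove) − (others' welfare with Cove) = 414 − 402 = $12.

Cove pays $12.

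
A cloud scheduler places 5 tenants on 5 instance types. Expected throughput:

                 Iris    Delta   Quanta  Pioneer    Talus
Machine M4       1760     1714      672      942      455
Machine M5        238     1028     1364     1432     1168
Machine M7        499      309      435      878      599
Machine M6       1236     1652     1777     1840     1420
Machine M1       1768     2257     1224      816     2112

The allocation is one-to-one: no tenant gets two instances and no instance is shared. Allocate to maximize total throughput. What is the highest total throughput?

Max total: 7840 ops/s

Optimal: Iris→Machine M4 (1760 ops/s), Delta→Machine M1 (2257 ops/s), Quanta→Machine M6 (1777 ops/s), Pioneer→Machine M7 (878 ops/s), Talus→Machine M5 (1168 ops/s) — total 1760+2257+1777+878+1168 = 7840 ops/s.
Row-greedy (each tenant in turn takes its best remaining instance) gives 7290 ops/s, worse by 550.
Next-best assignment: Iris→Machine M4, Delta→Machine M1, Quanta→Machine M6, Pioneer→Machine M5, Talus→Machine M7 = 7825 ops/s.
Swapping Iris↔Delta (Iris→Machine M1 1768 ops/s, Delta→Machine M4 1714 ops/s) loses 535.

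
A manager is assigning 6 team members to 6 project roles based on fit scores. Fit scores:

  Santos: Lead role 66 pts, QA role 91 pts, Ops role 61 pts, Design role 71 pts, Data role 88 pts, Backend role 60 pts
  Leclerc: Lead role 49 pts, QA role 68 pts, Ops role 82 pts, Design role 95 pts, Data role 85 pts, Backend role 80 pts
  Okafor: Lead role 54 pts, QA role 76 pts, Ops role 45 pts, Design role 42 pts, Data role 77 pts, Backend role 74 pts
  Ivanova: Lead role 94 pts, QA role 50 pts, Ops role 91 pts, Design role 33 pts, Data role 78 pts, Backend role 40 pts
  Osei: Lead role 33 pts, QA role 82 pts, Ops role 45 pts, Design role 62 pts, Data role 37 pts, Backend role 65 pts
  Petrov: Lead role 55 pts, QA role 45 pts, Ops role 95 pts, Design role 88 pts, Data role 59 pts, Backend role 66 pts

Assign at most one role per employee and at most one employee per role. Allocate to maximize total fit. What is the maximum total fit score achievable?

Maximum total: 528 pts

Treat this as an assignment problem: match each employee to one role.
Optimal: Santos→Data role (88 pts), Leclerc→Design role (95 pts), Okafor→Backend role (74 pts), Ivanova→Lead role (94 pts), Osei→QA role (82 pts), Petrov→Ops role (95 pts) — total 88+95+74+94+82+95 = 528 pts.
Checked against all permutations: 528 pts is optimal.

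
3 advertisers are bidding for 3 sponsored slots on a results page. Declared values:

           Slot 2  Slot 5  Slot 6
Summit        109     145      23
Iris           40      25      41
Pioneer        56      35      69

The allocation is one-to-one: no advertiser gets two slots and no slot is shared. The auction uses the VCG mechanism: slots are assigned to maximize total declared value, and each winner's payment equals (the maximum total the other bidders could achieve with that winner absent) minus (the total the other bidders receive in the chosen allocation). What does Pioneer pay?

Pioneer pays $1.

Efficient allocation: Summit→Slot 5 ($145), Iris→Slot 2 ($40), Pioneer→Slot 6 ($69); total welfare W = $254.
Pioneer receives Slot 6 at value $69, so the others get W − 69 = $185.
Without Pioneer: best allocation of the remaining 2 bidders over all 3 slots is Summit→Slot 5 ($145), Iris→Slot 6 ($41), total $186.
VCG payment = (others' best without Pioneer) − (others' welfare with Pioneer) = 186 − 185 = $1.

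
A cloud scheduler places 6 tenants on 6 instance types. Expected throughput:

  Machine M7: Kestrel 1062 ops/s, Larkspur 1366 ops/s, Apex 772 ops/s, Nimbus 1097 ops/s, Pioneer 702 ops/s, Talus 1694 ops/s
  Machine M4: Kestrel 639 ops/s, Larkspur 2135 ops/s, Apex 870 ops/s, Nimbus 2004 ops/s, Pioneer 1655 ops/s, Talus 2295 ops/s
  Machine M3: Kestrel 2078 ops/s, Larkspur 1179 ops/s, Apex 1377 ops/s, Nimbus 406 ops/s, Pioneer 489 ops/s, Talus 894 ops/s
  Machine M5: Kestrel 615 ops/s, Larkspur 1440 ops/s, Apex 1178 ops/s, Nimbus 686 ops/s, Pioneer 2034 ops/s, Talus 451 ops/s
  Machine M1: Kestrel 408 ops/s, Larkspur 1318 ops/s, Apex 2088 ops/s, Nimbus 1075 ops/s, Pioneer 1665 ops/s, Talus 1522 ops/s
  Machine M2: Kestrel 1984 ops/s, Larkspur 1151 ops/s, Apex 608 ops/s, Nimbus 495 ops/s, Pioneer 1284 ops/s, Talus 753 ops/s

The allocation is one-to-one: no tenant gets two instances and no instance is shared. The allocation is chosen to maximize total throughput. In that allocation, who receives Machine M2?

Larkspur receives Machine M2.

This is the linear assignment problem.
Optimal: Kestrel→Machine M3 (2078 ops/s), Larkspur→Machine M2 (1151 ops/s), Apex→Machine M1 (2088 ops/s), Nimbus→Machine M4 (2004 ops/s), Pioneer→Machine M5 (2034 ops/s), Talus→Machine M7 (1694 ops/s) — total 2078+1151+2088+2004+2034+1694 = 11049 ops/s.
Column-greedy (each instance in turn goes to its best remaining tenant) gives 10524 ops/s, worse by 525.
Larkspur's own top instance is Machine M4 (2135 ops/s), but forcing Larkspur→Machine M4 and reassigning the rest optimally gives only 10524 ops/s — worse by 525.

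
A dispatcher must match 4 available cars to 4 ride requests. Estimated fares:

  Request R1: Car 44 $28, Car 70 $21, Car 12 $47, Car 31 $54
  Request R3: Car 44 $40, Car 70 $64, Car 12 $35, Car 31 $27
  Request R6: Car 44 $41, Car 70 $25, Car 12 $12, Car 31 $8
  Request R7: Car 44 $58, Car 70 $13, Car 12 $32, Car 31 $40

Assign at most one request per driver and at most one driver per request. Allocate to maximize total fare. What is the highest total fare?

Maximum total: $192

Optimal: Car 44→Request R6 ($41), Car 70→Request R3 ($64), Car 12→Request R1 ($47), Car 31→Request R7 ($40) — total 41+64+47+40 = $192.
Max-entry greedy (repeatedly take the single best remaining cell) gives $188, worse by 4.
No other one-to-one assignment exceeds $192.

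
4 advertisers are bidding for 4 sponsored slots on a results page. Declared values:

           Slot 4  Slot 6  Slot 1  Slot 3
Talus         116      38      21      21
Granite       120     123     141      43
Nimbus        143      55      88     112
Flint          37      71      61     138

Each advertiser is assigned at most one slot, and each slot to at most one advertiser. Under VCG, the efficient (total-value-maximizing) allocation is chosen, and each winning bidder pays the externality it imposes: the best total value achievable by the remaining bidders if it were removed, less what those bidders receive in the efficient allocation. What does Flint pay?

Flint pays $42.

Efficient allocation: Talus→Slot 4 ($116), Granite→Slot 6 ($123), Nimbus→Slot 1 ($88), Flint→Slot 3 ($138); total welfare W = $465.
Flint receives Slot 3 at value $138, so the others get W − 138 = $327.
Without Flint: best allocation of the remaining 3 bidders over all 4 slots is Talus→Slot 4 ($116), Granite→Slot 1 ($141), Nimbus→Slot 3 ($112), total $369.
VCG payment = (others' best without Flint) − (others' welfare with Flint) = 369 − 327 = $42.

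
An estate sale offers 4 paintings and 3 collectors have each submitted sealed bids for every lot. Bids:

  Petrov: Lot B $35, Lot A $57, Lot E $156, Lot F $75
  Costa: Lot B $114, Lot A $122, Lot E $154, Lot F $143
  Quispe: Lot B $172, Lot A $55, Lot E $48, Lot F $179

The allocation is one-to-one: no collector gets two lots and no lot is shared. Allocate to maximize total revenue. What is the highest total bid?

Optimal: Petrov→Lot E ($156), Costa→Lot F ($143), Quispe→Lot B ($172) — total 156+143+172 = $471.
Column-greedy (each lot in turn goes to its best remaining collector) gives $450, worse by 21.
Next-best assignment: Petrov→Lot E, Costa→Lot A, Quispe→Lot F = $457.

Max total: $471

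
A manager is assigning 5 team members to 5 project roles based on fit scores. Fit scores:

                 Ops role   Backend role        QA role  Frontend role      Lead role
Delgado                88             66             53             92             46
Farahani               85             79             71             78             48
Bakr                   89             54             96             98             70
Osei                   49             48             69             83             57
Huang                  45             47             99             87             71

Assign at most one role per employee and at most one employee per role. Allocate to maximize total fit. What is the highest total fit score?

Max total: 421 pts

Treat this as an assignment problem: match each employee to one role.
Optimal: Delgado→Ops role (88 pts), Farahani→Backend role (79 pts), Bakr→Frontend role (98 pts), Osei→Lead role (57 pts), Huang→QA role (99 pts) — total 88+79+98+57+99 = 421 pts.
Row-greedy (each employee in turn takes its best remaining role) gives 377 pts, worse by 44.
Swapping Farahani↔Delgado (Farahani→Ops role 85 pts, Delgado→Backend role 66 pts) loses 16.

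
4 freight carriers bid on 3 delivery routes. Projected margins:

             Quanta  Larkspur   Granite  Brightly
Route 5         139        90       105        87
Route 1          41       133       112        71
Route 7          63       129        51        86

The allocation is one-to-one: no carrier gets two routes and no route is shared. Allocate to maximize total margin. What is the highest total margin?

Treat this as an assignment problem: match each carrier to one route.
Optimal: Quanta→Route 5 ($139k), Granite→Route 1 ($112k), Larkspur→Route 7 ($129k) — total 139+112+129 = $380k.
Row-greedy (each carrier in turn takes its best remaining route) gives $323k, worse by 57.
Next-best assignment: Quanta→Route 5, Larkspur→Route 1, Brightly→Route 7 = $358k.
Swapping Granite↔Larkspur (Granite→Route 7 $51k, Larkspur→Route 1 $133k) loses 57.

Max total: $380k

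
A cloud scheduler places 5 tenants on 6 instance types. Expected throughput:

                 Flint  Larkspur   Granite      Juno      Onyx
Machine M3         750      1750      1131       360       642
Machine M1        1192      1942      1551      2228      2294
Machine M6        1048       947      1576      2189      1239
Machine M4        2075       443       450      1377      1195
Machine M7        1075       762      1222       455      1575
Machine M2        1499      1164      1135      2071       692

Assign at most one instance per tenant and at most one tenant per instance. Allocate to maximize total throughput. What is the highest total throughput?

Max total: 9766 ops/s

This is a one-to-one assignment (maximum-weight bipartite matching).
Optimal: Flint→Machine M4 (2075 ops/s), Larkspur→Machine M3 (1750 ops/s), Granite→Machine M6 (1576 ops/s), Juno→Machine M2 (2071 ops/s), Onyx→Machine M1 (2294 ops/s) — total 2075+1750+1576+2071+2294 = 9766 ops/s.
Row-greedy (each tenant in turn takes its best remaining instance) gives 9239 ops/s, worse by 527.
Swapping Larkspur↔Granite (Larkspur→Machine M6 947 ops/s, Granite→Machine M3 1131 ops/s) loses 1248.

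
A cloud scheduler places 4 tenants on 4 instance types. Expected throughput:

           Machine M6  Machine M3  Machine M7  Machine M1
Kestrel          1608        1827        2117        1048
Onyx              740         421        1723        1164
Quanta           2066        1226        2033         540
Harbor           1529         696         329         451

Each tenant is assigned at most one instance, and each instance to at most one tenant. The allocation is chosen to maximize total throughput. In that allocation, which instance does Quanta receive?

Quanta receives Machine M7.

Optimal: Kestrel→Machine M3 (1827 ops/s), Onyx→Machine M1 (1164 ops/s), Quanta→Machine M7 (2033 ops/s), Harbor→Machine M6 (1529 ops/s) — total 1827+1164+2033+1529 = 6553 ops/s.
Max-entry greedy (repeatedly take the single best remaining cell) gives 6043 ops/s, worse by 510.
Next-best assignment: Kestrel→Machine M3, Onyx→Machine M7, Quanta→Machine M6, Harbor→Machine M1 = 6067 ops/s.
Every other assignment is strictly worse.
Quanta's own top instance is Machine M6 (2066 ops/s), but forcing Quanta→Machine M6 and reassigning the rest optimally gives only 6067 ops/s — worse by 486.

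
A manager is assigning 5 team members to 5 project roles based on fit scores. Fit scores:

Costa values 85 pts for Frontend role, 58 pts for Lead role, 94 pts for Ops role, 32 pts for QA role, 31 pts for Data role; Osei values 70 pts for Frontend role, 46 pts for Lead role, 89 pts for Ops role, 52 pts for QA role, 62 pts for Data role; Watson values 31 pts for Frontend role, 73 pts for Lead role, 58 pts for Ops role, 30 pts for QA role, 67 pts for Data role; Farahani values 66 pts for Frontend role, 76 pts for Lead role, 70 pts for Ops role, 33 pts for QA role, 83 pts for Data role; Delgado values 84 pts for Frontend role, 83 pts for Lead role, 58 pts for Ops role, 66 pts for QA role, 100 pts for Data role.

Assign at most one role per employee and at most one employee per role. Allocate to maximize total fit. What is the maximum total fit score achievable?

Maximum total: 396 pts

Treat this as an assignment problem: match each employee to one role.
Optimal: Costa→Frontend role (85 pts), Osei→Ops role (89 pts), Watson→Lead role (73 pts), Farahani→Data role (83 pts), Delgado→QA role (66 pts) — total 85+89+73+83+66 = 396 pts.
Next-best assignment: Costa→Ops role, Osei→Frontend role, Watson→Lead role, Farahani→Data role, Delgado→QA role = 386 pts.
No other one-to-one assignment exceeds 396 pts.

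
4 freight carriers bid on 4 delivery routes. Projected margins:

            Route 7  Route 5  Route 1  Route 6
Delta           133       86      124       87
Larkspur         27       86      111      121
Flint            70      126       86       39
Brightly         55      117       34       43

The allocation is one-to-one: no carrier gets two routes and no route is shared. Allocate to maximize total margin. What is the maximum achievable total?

Optimal: Delta→Route 7 ($133k), Larkspur→Route 6 ($121k), Flint→Route 1 ($86k), Brightly→Route 5 ($117k) — total 133+121+86+117 = $457k.
Max-entry greedy (repeatedly take the single best remaining cell) gives $414k, worse by 43.
Swapping Brightly↔Larkspur (Brightly→Route 6 $43k, Larkspur→Route 5 $86k) loses 109.
No other one-to-one assignment exceeds $457k.

Max total: $457k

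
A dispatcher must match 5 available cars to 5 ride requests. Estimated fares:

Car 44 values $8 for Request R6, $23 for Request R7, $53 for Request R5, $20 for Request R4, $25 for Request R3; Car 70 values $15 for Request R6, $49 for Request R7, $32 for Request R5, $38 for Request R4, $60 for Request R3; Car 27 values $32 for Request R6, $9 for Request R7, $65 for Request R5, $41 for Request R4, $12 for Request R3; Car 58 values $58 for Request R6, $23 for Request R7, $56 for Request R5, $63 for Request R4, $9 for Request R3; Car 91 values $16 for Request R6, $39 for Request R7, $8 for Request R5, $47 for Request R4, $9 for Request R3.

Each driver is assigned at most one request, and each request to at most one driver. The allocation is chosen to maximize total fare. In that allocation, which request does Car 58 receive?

Optimal: Car 44→Request R7 ($23), Car 70→Request R3 ($60), Car 27→Request R5 ($65), Car 58→Request R6 ($58), Car 91→Request R4 ($47) — total 23+60+65+58+47 = $253.
Column-greedy (each request in turn goes to its best remaining driver) gives $244, worse by 9.
No other one-to-one assignment exceeds $253.
Car 58's own top request is Request R4 ($63), but forcing Car 58→Request R4 and reassigning the rest optimally gives only $247 — worse by 6.

Car 58 receives Request R6.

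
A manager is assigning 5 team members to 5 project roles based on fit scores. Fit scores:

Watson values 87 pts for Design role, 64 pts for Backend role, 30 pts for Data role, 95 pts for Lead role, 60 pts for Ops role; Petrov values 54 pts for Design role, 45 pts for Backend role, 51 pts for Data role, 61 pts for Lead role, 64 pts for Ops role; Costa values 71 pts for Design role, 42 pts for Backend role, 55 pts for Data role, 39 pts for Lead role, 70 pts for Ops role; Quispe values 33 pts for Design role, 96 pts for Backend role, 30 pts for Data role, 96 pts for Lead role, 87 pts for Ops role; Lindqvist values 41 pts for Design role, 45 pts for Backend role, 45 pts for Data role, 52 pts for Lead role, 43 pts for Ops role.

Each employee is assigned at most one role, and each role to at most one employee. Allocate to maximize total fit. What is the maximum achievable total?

Max total: 371 pts

Optimal: Watson→Lead role (95 pts), Petrov→Ops role (64 pts), Costa→Design role (71 pts), Quispe→Backend role (96 pts), Lindqvist→Data role (45 pts) — total 95+64+71+96+45 = 371 pts.
Column-greedy (each role in turn goes to its best remaining employee) gives 342 pts, worse by 29.
Next-best assignment: Watson→Lead role, Petrov→Design role, Costa→Ops role, Quispe→Backend role, Lindqvist→Data role = 360 pts.
Swapping Petrov↔Quispe (Petrov→Backend role 45 pts, Quispe→Ops role 87 pts) loses 28.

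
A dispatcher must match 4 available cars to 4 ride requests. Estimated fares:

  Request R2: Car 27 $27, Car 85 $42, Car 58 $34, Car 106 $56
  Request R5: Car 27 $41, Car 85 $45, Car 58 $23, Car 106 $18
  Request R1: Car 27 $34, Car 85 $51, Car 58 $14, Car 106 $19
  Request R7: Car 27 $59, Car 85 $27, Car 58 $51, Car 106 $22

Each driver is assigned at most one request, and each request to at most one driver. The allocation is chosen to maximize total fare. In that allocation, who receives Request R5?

Optimal: Car 27→Request R5 ($41), Car 85→Request R1 ($51), Car 58→Request R7 ($51), Car 106→Request R2 ($56) — total 41+51+51+56 = $199.
Row-greedy (each driver in turn takes its best remaining request) gives $162, worse by 37.
Next-best assignment: Car 27→Request R7, Car 85→Request R1, Car 58→Request R5, Car 106→Request R2 = $189.
Car 27's own top request is Request R7 ($59), but forcing Car 27→Request R7 and reassigning the rest optimally gives only $189 — worse by 10.

Car 27 receives Request R5.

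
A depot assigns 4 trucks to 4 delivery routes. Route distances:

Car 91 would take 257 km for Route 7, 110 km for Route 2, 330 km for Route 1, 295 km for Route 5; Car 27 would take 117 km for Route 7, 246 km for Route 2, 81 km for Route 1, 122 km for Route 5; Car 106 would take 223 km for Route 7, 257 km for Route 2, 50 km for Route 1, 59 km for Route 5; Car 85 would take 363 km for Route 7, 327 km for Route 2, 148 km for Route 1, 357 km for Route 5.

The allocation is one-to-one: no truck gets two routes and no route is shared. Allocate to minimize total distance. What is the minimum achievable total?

Optimal: Car 91→Route 2 (110 km), Car 27→Route 7 (117 km), Car 106→Route 5 (59 km), Car 85→Route 1 (148 km) — total 110+117+59+148 = 434 km.
Row-greedy (each truck in turn takes its cheapest remaining route) gives 613 km, worse by 179.
Every other assignment is strictly worse.

Minimum total: 434 km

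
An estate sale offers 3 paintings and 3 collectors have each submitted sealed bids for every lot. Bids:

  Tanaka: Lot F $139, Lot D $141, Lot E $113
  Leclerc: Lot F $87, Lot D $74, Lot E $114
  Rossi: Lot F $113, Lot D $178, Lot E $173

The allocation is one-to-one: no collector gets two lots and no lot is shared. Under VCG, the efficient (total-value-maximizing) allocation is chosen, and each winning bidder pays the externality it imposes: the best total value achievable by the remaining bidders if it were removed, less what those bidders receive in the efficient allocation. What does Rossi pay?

Rossi pays $2.

Efficient allocation: Tanaka→Lot F ($139), Leclerc→Lot E ($114), Rossi→Lot D ($178); total welfare W = $431.
Rossi receives Lot D at value $178, so the others get W − 178 = $253.
Without Rossi: best allocation of the remaining 2 bidders over all 3 lots is Tanaka→Lot D ($141), Leclerc→Lot E ($114), total $255.
VCG payment = (others' best without Rossi) − (others' welfare with Rossi) = 255 − 253 = $2.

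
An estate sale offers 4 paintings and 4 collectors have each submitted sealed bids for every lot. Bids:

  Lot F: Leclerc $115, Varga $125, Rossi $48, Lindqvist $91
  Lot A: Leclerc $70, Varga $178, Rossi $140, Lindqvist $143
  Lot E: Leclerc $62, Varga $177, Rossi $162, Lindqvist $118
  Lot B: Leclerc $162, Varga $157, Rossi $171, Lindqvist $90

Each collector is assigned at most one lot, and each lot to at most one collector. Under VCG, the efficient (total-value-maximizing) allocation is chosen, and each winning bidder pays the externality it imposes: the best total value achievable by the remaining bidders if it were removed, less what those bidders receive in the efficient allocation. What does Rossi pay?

Efficient allocation: Leclerc→Lot F ($115), Varga→Lot E ($177), Rossi→Lot B ($171), Lindqvist→Lot A ($143); total welfare W = $606.
Rossi receives Lot B at value $171, so the others get W − 171 = $435.
Without Rossi: best allocation of the remaining 3 bidders over all 4 lots is Leclerc→Lot B ($162), Varga→Lot E ($177), Lindqvist→Lot A ($143), total $482.
VCG payment = (others' best without Rossi) − (others' welfare with Rossi) = 482 − 435 = $47.

Rossi pays $47.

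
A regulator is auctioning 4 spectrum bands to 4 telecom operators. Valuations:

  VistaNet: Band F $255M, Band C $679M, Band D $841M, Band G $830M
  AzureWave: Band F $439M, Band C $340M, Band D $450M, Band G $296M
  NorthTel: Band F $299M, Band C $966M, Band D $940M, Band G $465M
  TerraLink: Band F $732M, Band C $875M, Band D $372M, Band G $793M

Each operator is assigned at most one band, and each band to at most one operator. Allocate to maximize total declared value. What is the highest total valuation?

Maximum total: $3084M

Optimal: VistaNet→Band G ($830M), AzureWave→Band F ($439M), NorthTel→Band D ($940M), TerraLink→Band C ($875M) — total 830+439+940+875 = $3084M.
Max-entry greedy (repeatedly take the single best remaining cell) gives $3039M, worse by 45.
Swapping NorthTel↔TerraLink (NorthTel→Band C $966M, TerraLink→Band D $372M) loses 477.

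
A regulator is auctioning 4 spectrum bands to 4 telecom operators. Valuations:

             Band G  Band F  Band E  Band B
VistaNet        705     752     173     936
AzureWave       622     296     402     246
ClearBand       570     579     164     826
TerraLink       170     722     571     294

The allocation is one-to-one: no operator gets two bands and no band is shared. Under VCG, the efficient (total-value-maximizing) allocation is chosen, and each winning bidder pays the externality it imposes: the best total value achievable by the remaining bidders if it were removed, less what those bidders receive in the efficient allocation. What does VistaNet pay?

Efficient allocation: VistaNet→Band F ($752M), AzureWave→Band G ($622M), ClearBand→Band B ($826M), TerraLink→Band E ($571M); total welfare W = $2771M.
VistaNet receives Band F at value $752M, so the others get W − 752 = $2019M.
Without VistaNet: best allocation of the remaining 3 bidders over all 4 bands is AzureWave→Band G ($622M), ClearBand→Band B ($826M), TerraLink→Band F ($722M), total $2170M.
VCG payment = (others' best without VistaNet) − (others' welfare with VistaNet) = 2170 − 2019 = $151M.

VistaNet pays $151M.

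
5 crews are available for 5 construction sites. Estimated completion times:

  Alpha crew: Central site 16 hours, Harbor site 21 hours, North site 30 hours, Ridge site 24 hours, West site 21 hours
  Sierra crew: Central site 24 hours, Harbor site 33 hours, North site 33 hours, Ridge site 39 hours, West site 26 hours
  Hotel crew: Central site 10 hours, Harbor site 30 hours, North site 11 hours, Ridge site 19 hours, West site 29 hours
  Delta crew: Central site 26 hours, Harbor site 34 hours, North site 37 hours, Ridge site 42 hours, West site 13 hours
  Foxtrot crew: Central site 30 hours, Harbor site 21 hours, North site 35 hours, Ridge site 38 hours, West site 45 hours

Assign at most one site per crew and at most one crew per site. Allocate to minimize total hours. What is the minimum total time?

Optimal: Alpha crew→Ridge site (24 hours), Sierra crew→Central site (24 hours), Hotel crew→North site (11 hours), Delta crew→West site (13 hours), Foxtrot crew→Harbor site (21 hours) — total 24+24+11+13+21 = 93 hours.
Column-greedy (each site in turn goes to its cheapest remaining crew) gives 115 hours, worse by 22.
Next-best assignment: Alpha crew→Central site, Sierra crew→Ridge site, Hotel crew→North site, Delta crew→West site, Foxtrot crew→Harbor site = 100 hours.
Swapping Sierra crew↔Foxtrot crew (Sierra crew→Harbor site 33 hours, Foxtrot crew→Central site 30 hours) adds 18.

Min total: 93 hours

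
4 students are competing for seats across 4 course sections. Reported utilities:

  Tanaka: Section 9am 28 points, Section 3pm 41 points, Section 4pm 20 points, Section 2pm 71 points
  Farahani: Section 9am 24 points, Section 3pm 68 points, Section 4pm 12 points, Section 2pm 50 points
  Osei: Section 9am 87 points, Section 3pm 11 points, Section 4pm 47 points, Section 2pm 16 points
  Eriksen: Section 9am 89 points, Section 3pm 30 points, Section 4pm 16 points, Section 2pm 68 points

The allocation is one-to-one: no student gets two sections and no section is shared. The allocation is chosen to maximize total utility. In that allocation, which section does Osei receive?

Osei receives Section 4pm.

This is the linear assignment problem.
Optimal: Tanaka→Section 2pm (71 points), Farahani→Section 3pm (68 points), Osei→Section 4pm (47 points), Eriksen→Section 9am (89 points) — total 71+68+47+89 = 275 points.
Row-greedy (each student in turn takes its best remaining section) gives 242 points, worse by 33.
Checked against all permutations: 275 points is optimal.
Osei's own top section is Section 9am (87 points), but forcing Osei→Section 9am and reassigning the rest optimally gives only 243 points — worse by 32.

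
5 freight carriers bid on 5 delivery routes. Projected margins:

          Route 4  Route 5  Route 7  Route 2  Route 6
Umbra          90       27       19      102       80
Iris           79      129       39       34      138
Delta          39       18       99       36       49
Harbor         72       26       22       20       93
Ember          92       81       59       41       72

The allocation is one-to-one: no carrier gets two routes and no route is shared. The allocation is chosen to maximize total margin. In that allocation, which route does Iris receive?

This is the linear assignment problem.
Optimal: Umbra→Route 2 ($102k), Iris→Route 5 ($129k), Delta→Route 7 ($99k), Harbor→Route 6 ($93k), Ember→Route 4 ($92k) — total 102+129+99+93+92 = $515k.
Max-entry greedy (repeatedly take the single best remaining cell) gives $457k, worse by 58.
No other one-to-one assignment exceeds $515k.
Iris's own top route is Route 6 ($138k), but forcing Iris→Route 6 and reassigning the rest optimally gives only $492k — worse by 23.

Iris receives Route 5.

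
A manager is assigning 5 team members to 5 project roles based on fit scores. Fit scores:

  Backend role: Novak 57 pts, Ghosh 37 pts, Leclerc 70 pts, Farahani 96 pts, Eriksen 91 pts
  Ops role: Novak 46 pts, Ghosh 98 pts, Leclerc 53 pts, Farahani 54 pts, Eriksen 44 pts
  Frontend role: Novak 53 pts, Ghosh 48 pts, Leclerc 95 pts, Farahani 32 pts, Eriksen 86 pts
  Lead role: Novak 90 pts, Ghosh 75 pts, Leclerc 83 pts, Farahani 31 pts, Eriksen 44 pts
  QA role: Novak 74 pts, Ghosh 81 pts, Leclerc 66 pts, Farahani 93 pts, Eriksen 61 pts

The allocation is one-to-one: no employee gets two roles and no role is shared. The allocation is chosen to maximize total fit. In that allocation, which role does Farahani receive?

Optimal: Novak→Lead role (90 pts), Ghosh→Ops role (98 pts), Leclerc→Frontend role (95 pts), Farahani→QA role (93 pts), Eriksen→Backend role (91 pts) — total 90+98+95+93+91 = 467 pts.
Max-entry greedy (repeatedly take the single best remaining cell) gives 440 pts, worse by 27.
Swapping Farahani↔Eriksen (Farahani→Backend role 96 pts, Eriksen→QA role 61 pts) loses 27.
Checked against all permutations: 467 pts is optimal.
Farahani's own top role is Backend role (96 pts), but forcing Farahani→Backend role and reassigning the rest optimally gives only 440 pts — worse by 27.

Farahani receives QA role.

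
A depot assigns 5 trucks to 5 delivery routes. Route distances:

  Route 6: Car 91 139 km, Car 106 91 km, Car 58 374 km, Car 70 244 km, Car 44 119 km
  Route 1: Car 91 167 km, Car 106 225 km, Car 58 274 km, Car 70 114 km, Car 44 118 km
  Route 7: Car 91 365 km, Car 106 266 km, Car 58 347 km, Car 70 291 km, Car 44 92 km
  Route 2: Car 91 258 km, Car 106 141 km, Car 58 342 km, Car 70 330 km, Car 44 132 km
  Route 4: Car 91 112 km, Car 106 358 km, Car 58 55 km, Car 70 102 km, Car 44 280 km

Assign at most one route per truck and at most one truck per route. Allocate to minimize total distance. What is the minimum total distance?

Optimal: Car 91→Route 6 (139 km), Car 106→Route 2 (141 km), Car 58→Route 4 (55 km), Car 70→Route 1 (114 km), Car 44→Route 7 (92 km) — total 139+141+55+114+92 = 541 km.
Min-entry greedy (repeatedly take the single cheapest remaining cell) gives 610 km, worse by 69.
Next-best assignment: Car 91→Route 2, Car 106→Route 6, Car 58→Route 4, Car 70→Route 1, Car 44→Route 7 = 610 km.
Swapping Car 44↔Car 91 (Car 44→Route 6 119 km, Car 91→Route 7 365 km) adds 253.

Minimum total: 541 km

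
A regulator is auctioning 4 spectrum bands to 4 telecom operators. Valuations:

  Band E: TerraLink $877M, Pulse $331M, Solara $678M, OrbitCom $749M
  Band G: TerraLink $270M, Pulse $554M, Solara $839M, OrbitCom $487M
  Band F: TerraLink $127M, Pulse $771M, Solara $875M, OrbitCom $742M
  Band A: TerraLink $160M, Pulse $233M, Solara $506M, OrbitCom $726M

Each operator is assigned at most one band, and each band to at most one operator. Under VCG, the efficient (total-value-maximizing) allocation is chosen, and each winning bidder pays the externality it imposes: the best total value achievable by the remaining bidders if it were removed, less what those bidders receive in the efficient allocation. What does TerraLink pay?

Efficient allocation: TerraLink→Band E ($877M), Pulse→Band F ($771M), Solara→Band G ($839M), OrbitCom→Band A ($726M); total welfare W = $3213M.
TerraLink receives Band E at value $877M, so the others get W − 877 = $2336M.
Without TerraLink: best allocation of the remaining 3 bidders over all 4 bands is Pulse→Band F ($771M), Solara→Band G ($839M), OrbitCom→Band E ($749M), total $2359M.
VCG payment = (others' best without TerraLink) − (others' welfare with TerraLink) = 2359 − 2336 = $23M.

TerraLink pays $23M.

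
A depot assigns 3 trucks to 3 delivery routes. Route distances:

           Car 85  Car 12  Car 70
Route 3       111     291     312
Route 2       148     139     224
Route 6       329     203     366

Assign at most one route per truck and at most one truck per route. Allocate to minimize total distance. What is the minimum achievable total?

Minimum total: 538 km

Optimal: Car 85→Route 3 (111 km), Car 12→Route 6 (203 km), Car 70→Route 2 (224 km) — total 111+203+224 = 538 km.
Row-greedy (each truck in turn takes its cheapest remaining route) gives 616 km, worse by 78.
Every other assignment is strictly worse.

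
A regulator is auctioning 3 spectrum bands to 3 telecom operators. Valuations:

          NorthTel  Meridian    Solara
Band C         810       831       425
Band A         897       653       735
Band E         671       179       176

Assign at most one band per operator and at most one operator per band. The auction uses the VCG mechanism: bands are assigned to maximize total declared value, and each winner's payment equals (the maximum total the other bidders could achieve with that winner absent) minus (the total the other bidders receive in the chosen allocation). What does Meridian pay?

Efficient allocation: NorthTel→Band E ($671M), Meridian→Band C ($831M), Solara→Band A ($735M); total welfare W = $2237M.
Meridian receives Band C at value $831M, so the others get W − 831 = $1406M.
Without Meridian: best allocation of the remaining 2 bidders over all 3 bands is NorthTel→Band C ($810M), Solara→Band A ($735M), total $1545M.
VCG payment = (others' best without Meridian) − (others' welfare with Meridian) = 1545 − 1406 = $139M.

Meridian pays $139M.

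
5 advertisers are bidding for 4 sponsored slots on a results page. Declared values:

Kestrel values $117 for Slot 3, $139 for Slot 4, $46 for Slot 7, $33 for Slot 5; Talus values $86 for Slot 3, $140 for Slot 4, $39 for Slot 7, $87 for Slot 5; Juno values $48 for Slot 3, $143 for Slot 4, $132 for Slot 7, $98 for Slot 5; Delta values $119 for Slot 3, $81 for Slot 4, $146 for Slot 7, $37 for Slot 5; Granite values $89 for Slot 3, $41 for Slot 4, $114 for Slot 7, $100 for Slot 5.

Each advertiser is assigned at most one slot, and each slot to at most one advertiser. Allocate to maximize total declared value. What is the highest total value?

Max total: $506

Optimal: Kestrel→Slot 3 ($117), Juno→Slot 4 ($143), Delta→Slot 7 ($146), Granite→Slot 5 ($100) — total 117+143+146+100 = $506.
Row-greedy (each advertiser in turn takes its best remaining slot) gives $477, worse by 29.
Next-best assignment: Kestrel→Slot 3, Talus→Slot 4, Delta→Slot 7, Granite→Slot 5 = $503.
Swapping Kestrel↔Granite (Kestrel→Slot 5 $33, Granite→Slot 3 $89) loses 95.
Every other assignment is strictly worse.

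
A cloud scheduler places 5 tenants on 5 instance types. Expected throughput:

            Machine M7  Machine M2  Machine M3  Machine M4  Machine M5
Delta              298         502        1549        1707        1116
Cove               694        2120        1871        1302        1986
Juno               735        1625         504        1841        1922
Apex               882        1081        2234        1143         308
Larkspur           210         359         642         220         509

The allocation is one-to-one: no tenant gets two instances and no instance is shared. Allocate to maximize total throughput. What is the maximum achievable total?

Max total: 8193 ops/s

This is the linear assignment problem.
Optimal: Delta→Machine M4 (1707 ops/s), Cove→Machine M2 (2120 ops/s), Juno→Machine M5 (1922 ops/s), Apex→Machine M3 (2234 ops/s), Larkspur→Machine M7 (210 ops/s) — total 1707+2120+1922+2234+210 = 8193 ops/s.
Column-greedy (each instance in turn goes to its best remaining tenant) gives 6901 ops/s, worse by 1292.
Every other assignment is strictly worse.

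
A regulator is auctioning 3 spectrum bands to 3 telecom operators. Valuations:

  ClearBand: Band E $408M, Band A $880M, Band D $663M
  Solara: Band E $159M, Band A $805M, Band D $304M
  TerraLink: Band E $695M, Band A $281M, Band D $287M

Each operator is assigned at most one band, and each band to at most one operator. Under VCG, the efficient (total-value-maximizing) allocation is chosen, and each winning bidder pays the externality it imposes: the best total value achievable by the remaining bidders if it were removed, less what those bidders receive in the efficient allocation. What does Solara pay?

Solara pays $217M.

Efficient allocation: ClearBand→Band D ($663M), Solara→Band A ($805M), TerraLink→Band E ($695M); total welfare W = $2163M.
Solara receives Band A at value $805M, so the others get W − 805 = $1358M.
Without Solara: best allocation of the remaining 2 bidders over all 3 bands is ClearBand→Band A ($880M), TerraLink→Band E ($695M), total $1575M.
VCG payment = (others' best without Solara) − (others' welfare with Solara) = 1575 − 1358 = $217M.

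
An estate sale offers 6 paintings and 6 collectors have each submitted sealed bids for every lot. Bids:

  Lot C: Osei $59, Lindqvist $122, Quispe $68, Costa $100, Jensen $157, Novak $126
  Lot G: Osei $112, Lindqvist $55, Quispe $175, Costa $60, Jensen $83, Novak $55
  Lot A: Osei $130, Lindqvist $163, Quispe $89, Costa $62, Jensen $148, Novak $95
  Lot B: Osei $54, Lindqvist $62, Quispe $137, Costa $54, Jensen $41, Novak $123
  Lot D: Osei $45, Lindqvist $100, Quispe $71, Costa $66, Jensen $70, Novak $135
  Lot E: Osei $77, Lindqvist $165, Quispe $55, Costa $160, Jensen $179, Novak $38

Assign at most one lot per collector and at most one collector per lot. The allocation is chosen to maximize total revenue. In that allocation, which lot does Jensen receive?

Jensen receives Lot C.

Optimal: Osei→Lot G ($112), Lindqvist→Lot A ($163), Quispe→Lot B ($137), Costa→Lot E ($160), Jensen→Lot C ($157), Novak→Lot D ($135) — total 112+163+137+160+157+135 = $864.
Column-greedy (each lot in turn goes to its best remaining collector) gives $761, worse by 103.
Swapping Jensen↔Osei (Jensen→Lot G $83, Osei→Lot C $59) loses 127.
No other one-to-one assignment exceeds $864.
Jensen's own top lot is Lot E ($179), but forcing Jensen→Lot E and reassigning the rest optimally gives only $826 — worse by 38.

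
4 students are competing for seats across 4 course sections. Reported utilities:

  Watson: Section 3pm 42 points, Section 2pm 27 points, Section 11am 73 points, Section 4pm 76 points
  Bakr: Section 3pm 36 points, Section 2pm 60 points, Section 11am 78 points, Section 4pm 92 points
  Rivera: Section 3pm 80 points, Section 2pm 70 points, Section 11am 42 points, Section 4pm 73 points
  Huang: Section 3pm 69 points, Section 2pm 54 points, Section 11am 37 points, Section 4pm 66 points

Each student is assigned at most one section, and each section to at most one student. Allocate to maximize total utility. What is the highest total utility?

Maximum total: 304 points

Optimal: Watson→Section 11am (73 points), Bakr→Section 4pm (92 points), Rivera→Section 2pm (70 points), Huang→Section 3pm (69 points) — total 73+92+70+69 = 304 points.
Row-greedy (each student in turn takes its best remaining section) gives 288 points, worse by 16.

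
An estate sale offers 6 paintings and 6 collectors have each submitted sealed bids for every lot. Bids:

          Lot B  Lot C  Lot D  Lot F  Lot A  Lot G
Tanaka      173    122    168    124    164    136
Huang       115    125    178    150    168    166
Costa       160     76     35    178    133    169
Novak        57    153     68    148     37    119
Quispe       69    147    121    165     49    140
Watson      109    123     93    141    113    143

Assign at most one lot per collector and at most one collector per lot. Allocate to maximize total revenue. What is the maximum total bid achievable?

Maximum total: $963

This is a one-to-one assignment (maximum-weight bipartite matching).
Optimal: Tanaka→Lot A ($164), Huang→Lot D ($178), Costa→Lot B ($160), Novak→Lot C ($153), Quispe→Lot F ($165), Watson→Lot G ($143) — total 164+178+160+153+165+143 = $963.
Column-greedy (each lot in turn goes to its best remaining collector) gives $935, worse by 28.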